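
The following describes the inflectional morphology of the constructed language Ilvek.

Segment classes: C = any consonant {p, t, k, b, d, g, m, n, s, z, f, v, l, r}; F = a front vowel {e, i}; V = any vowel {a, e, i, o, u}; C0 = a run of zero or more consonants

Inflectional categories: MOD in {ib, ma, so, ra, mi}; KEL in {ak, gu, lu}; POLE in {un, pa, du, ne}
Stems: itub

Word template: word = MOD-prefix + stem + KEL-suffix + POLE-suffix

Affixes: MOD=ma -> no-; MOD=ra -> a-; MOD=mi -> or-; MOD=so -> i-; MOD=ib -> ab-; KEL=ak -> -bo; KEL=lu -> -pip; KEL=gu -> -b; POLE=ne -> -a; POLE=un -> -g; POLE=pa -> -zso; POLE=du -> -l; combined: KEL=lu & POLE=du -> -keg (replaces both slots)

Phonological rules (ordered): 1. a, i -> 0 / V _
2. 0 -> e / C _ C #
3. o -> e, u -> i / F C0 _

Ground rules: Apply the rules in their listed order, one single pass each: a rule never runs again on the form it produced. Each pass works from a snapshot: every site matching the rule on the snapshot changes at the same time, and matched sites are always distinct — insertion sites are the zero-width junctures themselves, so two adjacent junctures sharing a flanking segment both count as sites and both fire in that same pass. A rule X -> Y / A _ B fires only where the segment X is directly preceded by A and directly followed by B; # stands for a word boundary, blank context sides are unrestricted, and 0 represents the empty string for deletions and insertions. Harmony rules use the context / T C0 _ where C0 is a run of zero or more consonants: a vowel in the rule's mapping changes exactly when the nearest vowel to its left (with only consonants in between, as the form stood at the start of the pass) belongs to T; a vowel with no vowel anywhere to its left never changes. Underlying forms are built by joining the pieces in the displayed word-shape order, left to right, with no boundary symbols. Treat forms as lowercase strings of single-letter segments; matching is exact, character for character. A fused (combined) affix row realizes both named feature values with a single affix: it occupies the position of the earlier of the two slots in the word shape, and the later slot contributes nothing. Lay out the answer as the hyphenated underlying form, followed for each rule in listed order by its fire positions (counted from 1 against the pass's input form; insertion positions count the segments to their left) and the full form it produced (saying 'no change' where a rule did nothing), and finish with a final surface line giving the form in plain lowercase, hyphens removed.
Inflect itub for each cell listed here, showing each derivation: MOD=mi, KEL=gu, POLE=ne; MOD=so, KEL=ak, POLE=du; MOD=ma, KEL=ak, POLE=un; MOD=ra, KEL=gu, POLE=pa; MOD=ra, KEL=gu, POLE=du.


cell MOD=mi, KEL=gu, POLE=ne:
underlying: or-itub-b-a
1. a, i -> 0 / V _: no change
2. 0 -> e / C _ C #: no change
3. o -> e, u -> i / F C0 _: fires at position(s) 5: oritibba
surface: oritibba

cell MOD=so, KEL=ak, POLE=du:
underlying: i-itub-bo-l
1. a, i -> 0 / V _: fires at position(s) 2: itubbol
2. 0 -> e / C _ C #: no change
3. o -> e, u -> i / F C0 _: fires at position(s) 3: itibbol
surface: itibbol

cell MOD=ma, KEL=ak, POLE=un:
underlying: no-itub-bo-g
1. a, i -> 0 / V _: fires at position(s) 3: notubbog
2. 0 -> e / C _ C #: no change
3. o -> e, u -> i / F C0 _: no change
surface: notubbog

cell MOD=ra, KEL=gu, POLE=pa:
underlying: a-itub-b-zso
1. a, i -> 0 / V _: fires at position(s) 2: atubbzso
2. 0 -> e / C _ C #: no change
3. o -> e, u -> i / F C0 _: no change
surface: atubbzso

cell MOD=ra, KEL=gu, POLE=du:
underlying: a-itub-b-l
1. a, i -> 0 / V _: fires at position(s) 2: atubbl
2. 0 -> e / C _ C #: inserts after position(s) 5: atubbel
3. o -> e, u -> i / F C0 _: no change
surface: atubbel


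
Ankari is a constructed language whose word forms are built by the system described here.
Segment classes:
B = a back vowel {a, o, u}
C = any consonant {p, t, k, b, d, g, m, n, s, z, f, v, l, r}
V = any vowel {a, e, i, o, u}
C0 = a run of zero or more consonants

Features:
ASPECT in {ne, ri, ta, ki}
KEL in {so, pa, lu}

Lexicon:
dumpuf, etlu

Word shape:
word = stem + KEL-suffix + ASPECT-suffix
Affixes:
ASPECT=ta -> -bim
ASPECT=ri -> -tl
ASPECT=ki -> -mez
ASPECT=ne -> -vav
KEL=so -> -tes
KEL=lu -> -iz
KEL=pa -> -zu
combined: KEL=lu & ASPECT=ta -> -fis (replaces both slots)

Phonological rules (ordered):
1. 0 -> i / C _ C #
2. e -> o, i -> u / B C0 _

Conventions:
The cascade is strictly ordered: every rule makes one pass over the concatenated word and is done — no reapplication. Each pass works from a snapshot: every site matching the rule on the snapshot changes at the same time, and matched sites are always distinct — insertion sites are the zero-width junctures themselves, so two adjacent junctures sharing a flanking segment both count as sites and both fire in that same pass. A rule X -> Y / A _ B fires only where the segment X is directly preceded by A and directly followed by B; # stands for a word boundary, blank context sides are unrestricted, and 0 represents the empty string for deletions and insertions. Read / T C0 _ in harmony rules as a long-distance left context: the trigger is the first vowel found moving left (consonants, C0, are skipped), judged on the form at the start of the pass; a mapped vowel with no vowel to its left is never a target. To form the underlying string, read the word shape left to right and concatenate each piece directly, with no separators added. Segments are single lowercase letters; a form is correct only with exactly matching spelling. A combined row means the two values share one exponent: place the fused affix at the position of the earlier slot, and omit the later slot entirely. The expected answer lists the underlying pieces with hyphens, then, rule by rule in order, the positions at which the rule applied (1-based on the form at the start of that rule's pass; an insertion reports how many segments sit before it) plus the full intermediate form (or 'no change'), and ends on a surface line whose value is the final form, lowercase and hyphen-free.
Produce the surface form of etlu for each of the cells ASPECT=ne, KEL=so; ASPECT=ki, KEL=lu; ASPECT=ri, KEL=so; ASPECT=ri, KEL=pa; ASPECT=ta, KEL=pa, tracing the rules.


cell ASPECT=ne, KEL=so:
underlying: etlu-tes-vav
1. 0 -> i / C _ C #: no change
2. e -> o, i -> u / B C0 _: fires at position(s) 6: etlutosvav
surface: etlutosvav

cell ASPECT=ki, KEL=lu:
underlying: etlu-iz-mez
1. 0 -> i / C _ C #: no change
2. e -> o, i -> u / B C0 _: fires at position(s) 5: etluuzmez
surface: etluuzmez

cell ASPECT=ri, KEL=so:
underlying: etlu-tes-tl
1. 0 -> i / C _ C #: inserts after position(s) 8: etlutestil
2. e -> o, i -> u / B C0 _: fires at position(s) 6: etlutostil
surface: etlutostil

cell ASPECT=ri, KEL=pa:
underlying: etlu-zu-tl
1. 0 -> i / C _ C #: inserts after position(s) 7: etluzutil
2. e -> o, i -> u / B C0 _: fires at position(s) 8: etluzutul
surface: etluzutul

cell ASPECT=ta, KEL=pa:
underlying: etlu-zu-bim
1. 0 -> i / C _ C #: no change
2. e -> o, i -> u / B C0 _: fires at position(s) 8: etluzubum
surface: etluzubum


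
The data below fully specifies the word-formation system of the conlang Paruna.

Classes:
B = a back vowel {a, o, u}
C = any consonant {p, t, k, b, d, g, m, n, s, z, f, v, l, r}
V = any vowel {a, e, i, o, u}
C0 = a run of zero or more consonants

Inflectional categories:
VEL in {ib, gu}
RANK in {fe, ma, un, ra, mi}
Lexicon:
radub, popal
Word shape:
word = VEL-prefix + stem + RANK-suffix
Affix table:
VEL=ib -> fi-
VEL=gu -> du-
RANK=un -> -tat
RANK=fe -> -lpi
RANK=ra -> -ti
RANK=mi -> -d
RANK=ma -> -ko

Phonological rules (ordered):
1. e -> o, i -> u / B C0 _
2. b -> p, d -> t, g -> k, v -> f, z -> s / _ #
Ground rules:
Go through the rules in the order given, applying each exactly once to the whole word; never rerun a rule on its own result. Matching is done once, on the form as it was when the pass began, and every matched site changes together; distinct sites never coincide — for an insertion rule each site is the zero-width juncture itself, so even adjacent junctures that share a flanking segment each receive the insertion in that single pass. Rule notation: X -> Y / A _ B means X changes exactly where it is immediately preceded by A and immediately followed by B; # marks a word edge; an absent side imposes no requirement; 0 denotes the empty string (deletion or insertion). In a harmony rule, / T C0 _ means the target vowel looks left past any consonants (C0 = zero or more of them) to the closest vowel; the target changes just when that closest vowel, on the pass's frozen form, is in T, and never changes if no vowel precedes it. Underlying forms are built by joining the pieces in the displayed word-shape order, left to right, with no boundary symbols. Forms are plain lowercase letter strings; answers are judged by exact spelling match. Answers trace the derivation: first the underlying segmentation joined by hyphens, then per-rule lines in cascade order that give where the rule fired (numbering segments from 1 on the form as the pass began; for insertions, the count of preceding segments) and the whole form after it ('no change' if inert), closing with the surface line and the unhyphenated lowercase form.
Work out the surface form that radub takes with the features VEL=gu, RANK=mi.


underlying: du-radub-d
1. e -> o, i -> u / B C0 _: no change
2. b -> p, d -> t, g -> k, v -> f, z -> s / _ #: fires at position(s) 8: duradubt
surface: duradubt


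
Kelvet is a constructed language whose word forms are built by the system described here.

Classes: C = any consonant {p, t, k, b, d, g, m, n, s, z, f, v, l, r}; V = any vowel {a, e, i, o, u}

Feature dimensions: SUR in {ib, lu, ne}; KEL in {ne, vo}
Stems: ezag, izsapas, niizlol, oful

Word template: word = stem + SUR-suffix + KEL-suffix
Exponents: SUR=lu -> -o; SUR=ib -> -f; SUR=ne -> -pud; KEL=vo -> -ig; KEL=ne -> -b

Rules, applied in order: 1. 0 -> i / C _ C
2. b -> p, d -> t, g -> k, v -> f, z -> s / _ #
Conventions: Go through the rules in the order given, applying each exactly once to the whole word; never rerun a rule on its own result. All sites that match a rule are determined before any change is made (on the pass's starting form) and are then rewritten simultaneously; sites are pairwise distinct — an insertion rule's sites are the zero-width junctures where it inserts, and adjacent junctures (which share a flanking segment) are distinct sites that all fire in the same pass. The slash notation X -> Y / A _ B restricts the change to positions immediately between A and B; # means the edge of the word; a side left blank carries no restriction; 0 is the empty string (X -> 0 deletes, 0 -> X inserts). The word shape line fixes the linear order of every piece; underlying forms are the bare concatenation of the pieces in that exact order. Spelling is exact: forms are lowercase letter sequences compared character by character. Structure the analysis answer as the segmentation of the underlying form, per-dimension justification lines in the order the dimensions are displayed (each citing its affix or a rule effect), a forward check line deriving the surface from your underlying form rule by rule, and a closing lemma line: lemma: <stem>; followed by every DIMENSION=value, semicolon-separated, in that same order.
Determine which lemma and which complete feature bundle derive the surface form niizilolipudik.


underlying: niizlol-pud-ig
SUR=ne - signalled by the affix -pud
KEL=vo - signalled by the affix -ig
check: niizlolpudig -> niizilolipudig -> niizilolipudik
lemma: niizlol; SUR=ne; KEL=vo


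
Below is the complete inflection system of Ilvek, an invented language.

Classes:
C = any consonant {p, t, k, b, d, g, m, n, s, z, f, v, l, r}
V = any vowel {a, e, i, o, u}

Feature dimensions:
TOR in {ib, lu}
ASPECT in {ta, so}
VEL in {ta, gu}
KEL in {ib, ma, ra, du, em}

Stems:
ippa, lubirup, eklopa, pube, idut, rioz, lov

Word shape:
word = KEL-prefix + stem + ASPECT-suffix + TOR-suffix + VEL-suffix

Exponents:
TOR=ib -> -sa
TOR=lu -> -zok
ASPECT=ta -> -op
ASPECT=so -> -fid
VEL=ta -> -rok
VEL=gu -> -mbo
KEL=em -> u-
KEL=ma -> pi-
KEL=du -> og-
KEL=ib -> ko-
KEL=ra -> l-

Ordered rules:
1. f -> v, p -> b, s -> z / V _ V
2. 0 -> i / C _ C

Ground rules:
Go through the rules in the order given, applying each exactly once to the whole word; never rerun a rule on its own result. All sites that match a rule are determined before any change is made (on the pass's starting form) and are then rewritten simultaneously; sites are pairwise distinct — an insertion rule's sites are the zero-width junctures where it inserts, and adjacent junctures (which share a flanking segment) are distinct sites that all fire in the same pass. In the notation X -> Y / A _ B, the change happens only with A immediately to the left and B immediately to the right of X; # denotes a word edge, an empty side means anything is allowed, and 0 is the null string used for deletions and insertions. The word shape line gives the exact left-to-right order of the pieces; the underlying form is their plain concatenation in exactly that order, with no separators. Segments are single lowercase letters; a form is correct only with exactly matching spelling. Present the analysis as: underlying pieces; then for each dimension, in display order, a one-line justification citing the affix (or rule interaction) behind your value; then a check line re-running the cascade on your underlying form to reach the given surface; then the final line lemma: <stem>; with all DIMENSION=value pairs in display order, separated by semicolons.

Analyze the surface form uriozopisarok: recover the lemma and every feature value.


underlying: u-rioz-op-sa-rok
TOR=ib - signalled by the affix -sa
ASPECT=ta - signalled by the affix -op
VEL=ta - signalled by the affix -rok
KEL=em - signalled by the affix u-
check: uriozopsarok -> uriozopsarok -> uriozopisarok
lemma: rioz; TOR=ib; ASPECT=ta; VEL=ta; KEL=em


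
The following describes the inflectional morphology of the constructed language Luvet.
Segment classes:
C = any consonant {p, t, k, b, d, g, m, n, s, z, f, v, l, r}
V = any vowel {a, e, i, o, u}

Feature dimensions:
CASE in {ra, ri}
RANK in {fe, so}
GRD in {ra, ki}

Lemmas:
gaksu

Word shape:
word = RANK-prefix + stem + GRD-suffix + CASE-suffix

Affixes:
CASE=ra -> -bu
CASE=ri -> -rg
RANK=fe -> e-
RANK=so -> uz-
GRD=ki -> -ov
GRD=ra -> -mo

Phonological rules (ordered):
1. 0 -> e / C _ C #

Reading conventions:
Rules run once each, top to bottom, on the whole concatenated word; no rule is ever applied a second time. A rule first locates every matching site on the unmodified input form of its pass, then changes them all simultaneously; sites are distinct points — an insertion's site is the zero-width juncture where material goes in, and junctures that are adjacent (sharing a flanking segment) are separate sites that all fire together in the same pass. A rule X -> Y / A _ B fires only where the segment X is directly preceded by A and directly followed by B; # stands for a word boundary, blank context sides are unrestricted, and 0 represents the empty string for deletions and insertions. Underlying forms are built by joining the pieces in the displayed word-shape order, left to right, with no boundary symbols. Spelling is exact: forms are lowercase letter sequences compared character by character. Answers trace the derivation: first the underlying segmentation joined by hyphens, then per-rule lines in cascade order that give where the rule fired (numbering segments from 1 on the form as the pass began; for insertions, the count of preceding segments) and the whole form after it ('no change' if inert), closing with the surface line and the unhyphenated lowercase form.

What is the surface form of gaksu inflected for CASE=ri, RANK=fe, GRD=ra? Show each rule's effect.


underlying: e-gaksu-mo-rg
1. 0 -> e / C _ C #: inserts after position(s) 9: egaksumoreg
surface: egaksumoreg


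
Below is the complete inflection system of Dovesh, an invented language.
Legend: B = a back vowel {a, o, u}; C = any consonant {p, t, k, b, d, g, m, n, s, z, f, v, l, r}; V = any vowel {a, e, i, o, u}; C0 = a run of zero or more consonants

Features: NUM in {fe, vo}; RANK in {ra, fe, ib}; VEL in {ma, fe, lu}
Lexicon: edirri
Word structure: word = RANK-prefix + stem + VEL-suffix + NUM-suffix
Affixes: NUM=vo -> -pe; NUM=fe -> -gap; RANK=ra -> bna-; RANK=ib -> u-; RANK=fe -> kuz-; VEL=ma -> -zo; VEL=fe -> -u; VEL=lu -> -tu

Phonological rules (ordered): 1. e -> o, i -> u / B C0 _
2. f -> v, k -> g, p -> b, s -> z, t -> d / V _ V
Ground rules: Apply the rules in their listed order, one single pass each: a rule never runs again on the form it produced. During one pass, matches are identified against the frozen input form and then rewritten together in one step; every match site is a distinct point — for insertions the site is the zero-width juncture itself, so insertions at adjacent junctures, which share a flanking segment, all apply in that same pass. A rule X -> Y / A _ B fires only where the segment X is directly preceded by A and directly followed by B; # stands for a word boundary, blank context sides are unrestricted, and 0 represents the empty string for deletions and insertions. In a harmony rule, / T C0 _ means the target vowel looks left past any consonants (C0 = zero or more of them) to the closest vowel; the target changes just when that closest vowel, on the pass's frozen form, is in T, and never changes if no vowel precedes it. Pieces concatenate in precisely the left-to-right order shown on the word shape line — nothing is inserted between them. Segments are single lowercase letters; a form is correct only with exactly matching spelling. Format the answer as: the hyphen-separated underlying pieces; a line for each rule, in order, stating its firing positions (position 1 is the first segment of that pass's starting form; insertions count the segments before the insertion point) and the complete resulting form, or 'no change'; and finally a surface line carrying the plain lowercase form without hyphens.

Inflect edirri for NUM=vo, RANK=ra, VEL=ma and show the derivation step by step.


underlying: bna-edirri-zo-pe
1. e -> o, i -> u / B C0 _: fires at position(s) 4, 13: bnaodirrizopo
2. f -> v, k -> g, p -> b, s -> z, t -> d / V _ V: fires at position(s) 12: bnaodirrizobo
surface: bnaodirrizobo


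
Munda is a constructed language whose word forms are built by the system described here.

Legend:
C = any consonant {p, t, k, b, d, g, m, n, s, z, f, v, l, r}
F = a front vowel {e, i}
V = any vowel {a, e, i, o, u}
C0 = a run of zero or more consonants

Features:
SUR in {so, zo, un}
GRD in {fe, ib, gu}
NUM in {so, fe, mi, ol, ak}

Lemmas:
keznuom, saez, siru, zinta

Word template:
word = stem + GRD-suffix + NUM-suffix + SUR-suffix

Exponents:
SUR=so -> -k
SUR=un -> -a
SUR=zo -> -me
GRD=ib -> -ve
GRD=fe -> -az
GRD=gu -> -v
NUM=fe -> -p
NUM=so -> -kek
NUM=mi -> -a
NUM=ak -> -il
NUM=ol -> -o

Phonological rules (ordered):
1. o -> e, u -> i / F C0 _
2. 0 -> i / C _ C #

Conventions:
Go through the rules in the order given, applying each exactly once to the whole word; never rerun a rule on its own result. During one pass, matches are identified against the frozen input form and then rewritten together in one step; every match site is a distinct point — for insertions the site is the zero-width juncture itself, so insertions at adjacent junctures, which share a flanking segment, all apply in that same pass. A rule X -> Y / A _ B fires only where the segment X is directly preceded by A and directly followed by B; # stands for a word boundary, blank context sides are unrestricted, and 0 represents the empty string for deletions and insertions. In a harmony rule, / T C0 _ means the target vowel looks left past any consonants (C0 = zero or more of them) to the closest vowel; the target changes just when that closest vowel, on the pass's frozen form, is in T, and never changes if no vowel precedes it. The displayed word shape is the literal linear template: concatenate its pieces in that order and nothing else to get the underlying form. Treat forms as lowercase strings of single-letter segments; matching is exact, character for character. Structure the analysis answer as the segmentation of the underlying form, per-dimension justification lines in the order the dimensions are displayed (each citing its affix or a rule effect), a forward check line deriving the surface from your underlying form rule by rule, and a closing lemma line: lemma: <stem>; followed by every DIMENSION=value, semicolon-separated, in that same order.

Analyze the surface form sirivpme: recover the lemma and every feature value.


underlying: siru-v-p-me
SUR=zo - signalled by the affix -me
GRD=gu - signalled by the affix -v
NUM=fe - signalled by the affix -p
check: siruvpme -> sirivpme -> sirivpme
lemma: siru; SUR=zo; GRD=gu; NUM=fe


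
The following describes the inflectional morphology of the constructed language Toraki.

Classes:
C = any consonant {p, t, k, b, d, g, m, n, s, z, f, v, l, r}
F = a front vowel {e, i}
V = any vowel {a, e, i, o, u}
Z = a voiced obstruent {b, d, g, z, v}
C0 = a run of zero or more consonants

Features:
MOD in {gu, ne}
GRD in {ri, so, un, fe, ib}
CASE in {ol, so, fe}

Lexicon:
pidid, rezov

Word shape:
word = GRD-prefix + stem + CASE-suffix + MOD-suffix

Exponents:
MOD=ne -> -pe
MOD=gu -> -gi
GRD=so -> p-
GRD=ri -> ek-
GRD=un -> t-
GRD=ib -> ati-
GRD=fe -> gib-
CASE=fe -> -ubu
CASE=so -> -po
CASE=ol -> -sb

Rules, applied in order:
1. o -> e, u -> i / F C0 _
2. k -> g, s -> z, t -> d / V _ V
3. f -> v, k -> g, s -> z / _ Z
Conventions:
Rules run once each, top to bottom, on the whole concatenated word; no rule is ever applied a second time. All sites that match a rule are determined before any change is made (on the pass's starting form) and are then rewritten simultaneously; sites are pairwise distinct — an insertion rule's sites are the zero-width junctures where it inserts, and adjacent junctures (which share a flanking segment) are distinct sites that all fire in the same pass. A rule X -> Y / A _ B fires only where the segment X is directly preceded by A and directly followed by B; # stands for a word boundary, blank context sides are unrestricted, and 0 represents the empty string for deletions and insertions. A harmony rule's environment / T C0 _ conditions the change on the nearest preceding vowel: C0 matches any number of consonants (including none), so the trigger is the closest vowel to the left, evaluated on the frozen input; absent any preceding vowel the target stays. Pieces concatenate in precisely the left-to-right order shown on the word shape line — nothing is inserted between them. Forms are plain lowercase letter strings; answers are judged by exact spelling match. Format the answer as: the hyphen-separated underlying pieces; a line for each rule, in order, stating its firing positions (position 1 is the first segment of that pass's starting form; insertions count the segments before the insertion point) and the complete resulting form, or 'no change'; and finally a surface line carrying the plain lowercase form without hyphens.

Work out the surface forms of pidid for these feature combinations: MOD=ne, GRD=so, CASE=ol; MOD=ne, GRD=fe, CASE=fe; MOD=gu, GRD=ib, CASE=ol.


cell MOD=ne, GRD=so, CASE=ol:
underlying: p-pidid-sb-pe
1. o -> e, u -> i / F C0 _: no change
2. k -> g, s -> z, t -> d / V _ V: no change
3. f -> v, k -> g, s -> z / _ Z: fires at position(s) 7: ppididzbpe
surface: ppididzbpe

cell MOD=ne, GRD=fe, CASE=fe:
underlying: gib-pidid-ubu-pe
1. o -> e, u -> i / F C0 _: fires at position(s) 9: gibpididibupe
2. k -> g, s -> z, t -> d / V _ V: no change
3. f -> v, k -> g, s -> z / _ Z: no change
surface: gibpididibupe

cell MOD=gu, GRD=ib, CASE=ol:
underlying: ati-pidid-sb-gi
1. o -> e, u -> i / F C0 _: no change
2. k -> g, s -> z, t -> d / V _ V: fires at position(s) 2: adipididsbgi
3. f -> v, k -> g, s -> z / _ Z: fires at position(s) 9: adipididzbgi
surface: adipididzbgi


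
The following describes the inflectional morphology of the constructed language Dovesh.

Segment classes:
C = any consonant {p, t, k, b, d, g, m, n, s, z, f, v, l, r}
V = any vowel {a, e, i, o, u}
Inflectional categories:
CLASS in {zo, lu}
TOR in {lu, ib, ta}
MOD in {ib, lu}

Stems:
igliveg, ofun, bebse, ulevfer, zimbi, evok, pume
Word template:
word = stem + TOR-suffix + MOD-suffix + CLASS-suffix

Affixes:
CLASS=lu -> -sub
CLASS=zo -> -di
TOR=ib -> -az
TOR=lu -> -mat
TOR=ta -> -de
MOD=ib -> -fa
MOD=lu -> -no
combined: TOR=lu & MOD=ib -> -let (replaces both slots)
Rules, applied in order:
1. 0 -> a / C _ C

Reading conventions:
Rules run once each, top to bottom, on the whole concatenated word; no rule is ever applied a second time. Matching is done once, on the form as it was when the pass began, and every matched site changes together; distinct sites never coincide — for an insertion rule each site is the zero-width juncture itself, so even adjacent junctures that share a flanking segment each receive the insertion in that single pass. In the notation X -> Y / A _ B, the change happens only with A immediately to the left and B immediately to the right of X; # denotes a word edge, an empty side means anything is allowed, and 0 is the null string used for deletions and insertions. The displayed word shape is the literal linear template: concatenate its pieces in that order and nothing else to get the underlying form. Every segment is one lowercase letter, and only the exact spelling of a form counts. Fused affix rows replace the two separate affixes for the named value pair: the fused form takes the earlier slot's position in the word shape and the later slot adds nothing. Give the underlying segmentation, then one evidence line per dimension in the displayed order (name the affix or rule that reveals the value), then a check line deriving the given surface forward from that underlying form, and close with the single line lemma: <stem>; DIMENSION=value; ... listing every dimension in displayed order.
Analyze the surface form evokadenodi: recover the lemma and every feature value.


underlying: evok-de-no-di
CLASS=zo - signalled by the affix -di
TOR=ta - signalled by the affix -de
MOD=lu - signalled by the affix -no
check: evokdenodi -> evokadenodi
lemma: evok; CLASS=zo; TOR=ta; MOD=lu


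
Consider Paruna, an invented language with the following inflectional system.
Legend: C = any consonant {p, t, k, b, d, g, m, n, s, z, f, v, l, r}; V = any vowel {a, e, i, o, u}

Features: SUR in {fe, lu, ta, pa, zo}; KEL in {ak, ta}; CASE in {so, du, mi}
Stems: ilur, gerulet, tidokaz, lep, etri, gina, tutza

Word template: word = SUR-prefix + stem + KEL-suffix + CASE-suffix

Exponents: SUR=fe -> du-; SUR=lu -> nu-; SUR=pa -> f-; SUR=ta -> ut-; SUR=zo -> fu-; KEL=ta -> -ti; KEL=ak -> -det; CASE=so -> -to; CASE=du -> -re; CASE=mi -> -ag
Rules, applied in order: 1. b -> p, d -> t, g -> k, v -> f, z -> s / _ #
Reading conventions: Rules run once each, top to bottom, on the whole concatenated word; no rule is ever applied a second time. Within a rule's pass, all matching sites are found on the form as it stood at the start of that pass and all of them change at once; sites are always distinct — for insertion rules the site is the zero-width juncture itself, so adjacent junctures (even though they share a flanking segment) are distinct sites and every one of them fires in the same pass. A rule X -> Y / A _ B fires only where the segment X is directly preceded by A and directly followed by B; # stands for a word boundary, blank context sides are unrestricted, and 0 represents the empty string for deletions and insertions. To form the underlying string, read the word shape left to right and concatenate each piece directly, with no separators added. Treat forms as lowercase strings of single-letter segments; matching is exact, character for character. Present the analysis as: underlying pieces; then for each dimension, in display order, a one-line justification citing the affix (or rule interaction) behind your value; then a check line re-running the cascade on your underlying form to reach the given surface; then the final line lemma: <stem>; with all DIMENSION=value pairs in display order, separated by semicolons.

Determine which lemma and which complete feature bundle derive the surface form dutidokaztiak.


underlying: du-tidokaz-ti-ag
SUR=fe - signalled by the affix du-
KEL=ta - signalled by the affix -ti
CASE=mi - signalled by the affix -ag
check: dutidokaztiag -> dutidokaztiak
lemma: tidokaz; SUR=fe; KEL=ta; CASE=mi


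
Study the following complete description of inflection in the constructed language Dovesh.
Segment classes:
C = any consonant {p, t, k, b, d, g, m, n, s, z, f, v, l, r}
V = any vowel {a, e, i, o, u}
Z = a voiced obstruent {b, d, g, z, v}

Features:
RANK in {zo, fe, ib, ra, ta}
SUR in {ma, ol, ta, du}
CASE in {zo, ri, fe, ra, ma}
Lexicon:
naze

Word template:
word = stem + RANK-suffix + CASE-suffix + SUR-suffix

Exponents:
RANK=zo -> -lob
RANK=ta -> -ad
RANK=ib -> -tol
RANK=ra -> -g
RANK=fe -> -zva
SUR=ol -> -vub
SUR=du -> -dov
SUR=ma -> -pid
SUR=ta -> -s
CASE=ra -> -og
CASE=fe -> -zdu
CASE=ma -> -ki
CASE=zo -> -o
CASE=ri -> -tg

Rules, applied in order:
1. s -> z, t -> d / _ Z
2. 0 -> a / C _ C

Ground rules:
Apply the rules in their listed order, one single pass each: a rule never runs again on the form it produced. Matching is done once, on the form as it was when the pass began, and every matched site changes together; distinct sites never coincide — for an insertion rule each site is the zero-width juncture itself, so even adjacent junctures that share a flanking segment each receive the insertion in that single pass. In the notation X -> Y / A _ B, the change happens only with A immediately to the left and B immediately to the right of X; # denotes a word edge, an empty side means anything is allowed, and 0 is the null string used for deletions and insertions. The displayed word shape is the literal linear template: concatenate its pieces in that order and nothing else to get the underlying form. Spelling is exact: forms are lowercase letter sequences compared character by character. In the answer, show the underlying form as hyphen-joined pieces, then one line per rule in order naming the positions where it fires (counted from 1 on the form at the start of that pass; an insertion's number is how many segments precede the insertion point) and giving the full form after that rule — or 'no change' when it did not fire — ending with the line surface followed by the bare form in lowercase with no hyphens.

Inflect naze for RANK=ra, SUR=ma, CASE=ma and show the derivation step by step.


underlying: naze-g-ki-pid
1. s -> z, t -> d / _ Z: no change
2. 0 -> a / C _ C: inserts after position(s) 5: nazegakipid
surface: nazegakipid


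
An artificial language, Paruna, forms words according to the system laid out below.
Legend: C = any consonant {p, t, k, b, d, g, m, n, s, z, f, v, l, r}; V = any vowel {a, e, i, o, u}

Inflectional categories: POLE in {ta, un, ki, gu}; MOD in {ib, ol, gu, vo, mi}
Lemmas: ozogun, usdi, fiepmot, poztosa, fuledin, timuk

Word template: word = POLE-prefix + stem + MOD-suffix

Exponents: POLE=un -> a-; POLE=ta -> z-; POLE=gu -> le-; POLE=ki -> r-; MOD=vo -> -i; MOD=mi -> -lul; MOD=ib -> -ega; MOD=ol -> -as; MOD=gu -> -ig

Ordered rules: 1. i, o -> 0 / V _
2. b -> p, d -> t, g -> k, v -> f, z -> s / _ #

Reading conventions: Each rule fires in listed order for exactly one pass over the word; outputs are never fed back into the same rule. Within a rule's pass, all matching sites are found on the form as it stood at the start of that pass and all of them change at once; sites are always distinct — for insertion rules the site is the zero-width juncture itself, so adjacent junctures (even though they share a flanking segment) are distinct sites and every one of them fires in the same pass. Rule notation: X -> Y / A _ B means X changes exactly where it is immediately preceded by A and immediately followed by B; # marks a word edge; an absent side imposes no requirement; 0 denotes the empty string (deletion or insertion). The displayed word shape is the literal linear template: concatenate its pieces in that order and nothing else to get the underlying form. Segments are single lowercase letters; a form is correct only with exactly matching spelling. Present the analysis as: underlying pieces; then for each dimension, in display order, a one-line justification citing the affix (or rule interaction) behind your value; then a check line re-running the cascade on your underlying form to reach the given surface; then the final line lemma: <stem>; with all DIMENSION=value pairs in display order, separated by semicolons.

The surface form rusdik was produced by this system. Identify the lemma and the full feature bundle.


underlying: r-usdi-ig
POLE=ki - signalled by the affix r-
MOD=gu - signalled by the affix -ig
check: rusdiig -> rusdig -> rusdik
lemma: usdi; POLE=ki; MOD=gu


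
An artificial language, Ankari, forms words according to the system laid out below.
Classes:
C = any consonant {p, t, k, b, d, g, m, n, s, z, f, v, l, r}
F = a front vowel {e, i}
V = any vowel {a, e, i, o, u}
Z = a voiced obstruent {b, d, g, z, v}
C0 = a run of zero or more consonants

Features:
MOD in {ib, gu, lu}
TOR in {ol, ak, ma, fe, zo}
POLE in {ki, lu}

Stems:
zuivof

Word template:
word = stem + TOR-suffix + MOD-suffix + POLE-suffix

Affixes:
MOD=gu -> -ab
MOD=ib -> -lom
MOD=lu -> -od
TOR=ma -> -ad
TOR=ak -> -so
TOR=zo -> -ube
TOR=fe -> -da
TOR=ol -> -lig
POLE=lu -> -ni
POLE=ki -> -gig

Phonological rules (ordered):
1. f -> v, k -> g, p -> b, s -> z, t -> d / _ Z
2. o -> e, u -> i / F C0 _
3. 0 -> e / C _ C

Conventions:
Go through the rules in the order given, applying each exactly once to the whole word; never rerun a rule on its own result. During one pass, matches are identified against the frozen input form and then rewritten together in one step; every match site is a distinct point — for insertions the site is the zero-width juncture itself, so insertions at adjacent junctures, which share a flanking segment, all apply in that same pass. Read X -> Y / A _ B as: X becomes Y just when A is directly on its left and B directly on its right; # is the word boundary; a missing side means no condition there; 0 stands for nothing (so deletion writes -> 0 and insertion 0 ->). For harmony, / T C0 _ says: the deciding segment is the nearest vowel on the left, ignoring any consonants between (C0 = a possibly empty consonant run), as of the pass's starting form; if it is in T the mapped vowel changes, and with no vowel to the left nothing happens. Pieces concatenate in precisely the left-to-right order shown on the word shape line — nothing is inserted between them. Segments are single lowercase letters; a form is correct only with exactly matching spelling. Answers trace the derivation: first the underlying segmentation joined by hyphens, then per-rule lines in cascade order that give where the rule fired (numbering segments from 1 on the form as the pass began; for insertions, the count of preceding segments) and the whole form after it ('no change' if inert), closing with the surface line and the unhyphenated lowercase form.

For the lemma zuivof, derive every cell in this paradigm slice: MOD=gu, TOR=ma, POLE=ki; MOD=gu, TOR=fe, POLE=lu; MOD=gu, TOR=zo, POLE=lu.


cell MOD=gu, TOR=ma, POLE=ki:
underlying: zuivof-ad-ab-gig
1. f -> v, k -> g, p -> b, s -> z, t -> d / _ Z: no change
2. o -> e, u -> i / F C0 _: fires at position(s) 5: zuivefadabgig
3. 0 -> e / C _ C: inserts after position(s) 10: zuivefadabegig
surface: zuivefadabegig

cell MOD=gu, TOR=fe, POLE=lu:
underlying: zuivof-da-ab-ni
1. f -> v, k -> g, p -> b, s -> z, t -> d / _ Z: fires at position(s) 6: zuivovdaabni
2. o -> e, u -> i / F C0 _: fires at position(s) 5: zuivevdaabni
3. 0 -> e / C _ C: inserts after position(s) 6, 10: zuivevedaabeni
surface: zuivevedaabeni

cell MOD=gu, TOR=zo, POLE=lu:
underlying: zuivof-ube-ab-ni
1. f -> v, k -> g, p -> b, s -> z, t -> d / _ Z: no change
2. o -> e, u -> i / F C0 _: fires at position(s) 5: zuivefubeabni
3. 0 -> e / C _ C: inserts after position(s) 11: zuivefubeabeni
surface: zuivefubeabeni


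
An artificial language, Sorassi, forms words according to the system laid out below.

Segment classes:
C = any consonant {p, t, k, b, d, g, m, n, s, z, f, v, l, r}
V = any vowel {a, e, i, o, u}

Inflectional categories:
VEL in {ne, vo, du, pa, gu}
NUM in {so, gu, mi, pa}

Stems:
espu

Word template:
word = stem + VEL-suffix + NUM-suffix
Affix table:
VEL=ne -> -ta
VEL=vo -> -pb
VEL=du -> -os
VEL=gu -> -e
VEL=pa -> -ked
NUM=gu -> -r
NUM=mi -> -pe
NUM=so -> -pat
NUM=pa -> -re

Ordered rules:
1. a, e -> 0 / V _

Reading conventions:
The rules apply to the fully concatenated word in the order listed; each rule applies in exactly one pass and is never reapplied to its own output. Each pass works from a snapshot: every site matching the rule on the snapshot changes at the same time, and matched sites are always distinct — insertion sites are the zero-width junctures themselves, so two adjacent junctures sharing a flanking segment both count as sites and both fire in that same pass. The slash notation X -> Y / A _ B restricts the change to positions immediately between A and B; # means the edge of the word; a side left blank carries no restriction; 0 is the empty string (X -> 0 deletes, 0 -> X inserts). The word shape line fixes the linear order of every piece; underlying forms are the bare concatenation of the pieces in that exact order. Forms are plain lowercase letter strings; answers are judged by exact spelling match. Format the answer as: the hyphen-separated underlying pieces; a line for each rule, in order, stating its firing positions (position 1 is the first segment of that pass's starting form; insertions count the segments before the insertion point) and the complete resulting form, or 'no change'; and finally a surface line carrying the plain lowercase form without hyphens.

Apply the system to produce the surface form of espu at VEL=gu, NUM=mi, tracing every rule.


underlying: espu-e-pe
1. a, e -> 0 / V _: fires at position(s) 5: espupe
surface: espupe


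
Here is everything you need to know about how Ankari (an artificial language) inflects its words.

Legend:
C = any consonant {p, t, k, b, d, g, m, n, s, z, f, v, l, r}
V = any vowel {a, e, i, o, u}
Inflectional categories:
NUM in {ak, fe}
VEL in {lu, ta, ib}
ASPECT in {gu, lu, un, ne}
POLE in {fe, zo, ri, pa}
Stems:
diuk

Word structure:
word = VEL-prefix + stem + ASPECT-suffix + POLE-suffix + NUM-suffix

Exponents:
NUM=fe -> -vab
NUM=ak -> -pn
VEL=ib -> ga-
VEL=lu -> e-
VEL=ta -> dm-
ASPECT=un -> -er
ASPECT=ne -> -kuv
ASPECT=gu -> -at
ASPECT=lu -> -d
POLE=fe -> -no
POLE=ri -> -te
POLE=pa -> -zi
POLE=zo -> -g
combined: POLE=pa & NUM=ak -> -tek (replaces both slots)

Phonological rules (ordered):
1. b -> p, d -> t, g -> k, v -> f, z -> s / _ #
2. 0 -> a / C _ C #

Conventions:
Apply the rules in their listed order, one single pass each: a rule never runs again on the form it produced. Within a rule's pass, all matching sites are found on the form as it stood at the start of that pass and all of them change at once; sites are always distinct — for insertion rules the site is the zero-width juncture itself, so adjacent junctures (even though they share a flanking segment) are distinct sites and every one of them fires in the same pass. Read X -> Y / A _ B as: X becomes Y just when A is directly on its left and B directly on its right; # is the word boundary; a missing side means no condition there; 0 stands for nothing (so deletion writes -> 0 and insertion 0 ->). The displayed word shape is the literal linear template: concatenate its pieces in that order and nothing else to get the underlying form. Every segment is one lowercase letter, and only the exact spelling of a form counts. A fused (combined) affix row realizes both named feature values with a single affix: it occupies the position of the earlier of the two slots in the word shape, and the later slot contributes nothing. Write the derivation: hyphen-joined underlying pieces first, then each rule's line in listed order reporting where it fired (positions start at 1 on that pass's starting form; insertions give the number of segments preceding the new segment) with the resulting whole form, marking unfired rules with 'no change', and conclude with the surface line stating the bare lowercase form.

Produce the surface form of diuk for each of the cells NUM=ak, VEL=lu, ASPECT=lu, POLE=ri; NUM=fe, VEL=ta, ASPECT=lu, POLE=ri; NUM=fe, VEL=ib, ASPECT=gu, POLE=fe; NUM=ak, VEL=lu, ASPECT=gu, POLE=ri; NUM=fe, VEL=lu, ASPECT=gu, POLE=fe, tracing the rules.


cell NUM=ak, VEL=lu, ASPECT=lu, POLE=ri:
underlying: e-diuk-d-te-pn
1. b -> p, d -> t, g -> k, v -> f, z -> s / _ #: no change
2. 0 -> a / C _ C #: inserts after position(s) 9: ediukdtepan
surface: ediukdtepan

cell NUM=fe, VEL=ta, ASPECT=lu, POLE=ri:
underlying: dm-diuk-d-te-vab
1. b -> p, d -> t, g -> k, v -> f, z -> s / _ #: fires at position(s) 12: dmdiukdtevap
2. 0 -> a / C _ C #: no change
surface: dmdiukdtevap

cell NUM=fe, VEL=ib, ASPECT=gu, POLE=fe:
underlying: ga-diuk-at-no-vab
1. b -> p, d -> t, g -> k, v -> f, z -> s / _ #: fires at position(s) 13: gadiukatnovap
2. 0 -> a / C _ C #: no change
surface: gadiukatnovap

cell NUM=ak, VEL=lu, ASPECT=gu, POLE=ri:
underlying: e-diuk-at-te-pn
1. b -> p, d -> t, g -> k, v -> f, z -> s / _ #: no change
2. 0 -> a / C _ C #: inserts after position(s) 10: ediukattepan
surface: ediukattepan

cell NUM=fe, VEL=lu, ASPECT=gu, POLE=fe:
underlying: e-diuk-at-no-vab
1. b -> p, d -> t, g -> k, v -> f, z -> s / _ #: fires at position(s) 12: ediukatnovap
2. 0 -> a / C _ C #: no change
surface: ediukatnovap
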